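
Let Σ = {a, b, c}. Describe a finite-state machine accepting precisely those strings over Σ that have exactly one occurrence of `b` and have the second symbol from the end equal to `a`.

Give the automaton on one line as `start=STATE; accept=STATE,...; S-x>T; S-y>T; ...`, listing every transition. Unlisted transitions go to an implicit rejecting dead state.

Build one automaton per condition and run them in lockstep. One (3 states) tracks the count of `b`s, saturating at 2; the other (13 states) tracks the last 2 symbols read. Each combined state is a pair, one component from each; accept when both components accept. Equivalent product states are then merged.
7 states suffice.
        a   b   c  
>  S0   S1  S2  S0 
   S1   S1  S3  S0 
   S2   S4  S5  S2 
 * S3   S4  S5  S2 
   S4   S6  S5  S3 
   S5   S5  S5  S5 
 * S6   S6  S5  S3 
(> = start, * = accepting)

start=S0; accept=S3,S6; S0-a>S1; S0-b>S2; S0-c>S0; S1-a>S1; S1-b>S3; S1-c>S0; S2-a>S4; S2-b>S5; S2-c>S2; S3-a>S4; S3-b>S5; S3-c>S2; S4-a>S6; S4-b>S5; S4-c>S3; S5-a>S5; S5-b>S5; S5-c>S5; S6-a>S6; S6-b>S5; S6-c>S3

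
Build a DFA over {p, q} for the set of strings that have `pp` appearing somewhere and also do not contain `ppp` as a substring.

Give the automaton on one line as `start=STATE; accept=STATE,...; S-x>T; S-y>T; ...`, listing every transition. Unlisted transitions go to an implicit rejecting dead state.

Run two small machines in parallel and take their product. One (3 states) tracks whether and how much of `pp` has been seen; the other (4 states) tracks partial matches of the forbidden pattern `ppp`. Each combined state is a pair, one component from each; accept when both components accept.
With 6 states:
        p   q  
>  S0   S1  S0 
   S1   S2  S0 
 * S2   S3  S4 
   S3   S3  S3 
 * S4   S5  S4 
 * S5   S2  S4 
(> = start, * = accepting)

start=S0; accept=S2,S4,S5; S0-p>S1; S0-q>S0; S1-p>S2; S1-q>S0; S2-p>S3; S2-q>S4; S3-p>S3; S3-q>S3; S4-p>S5; S4-q>S4; S5-p>S2; S5-q>S4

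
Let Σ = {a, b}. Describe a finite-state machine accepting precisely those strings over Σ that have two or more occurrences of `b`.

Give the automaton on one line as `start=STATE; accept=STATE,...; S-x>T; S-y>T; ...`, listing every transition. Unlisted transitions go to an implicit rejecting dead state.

start=S0; accept=S2,S3; S0-a>S0; S0-b>S1; S1-a>S1; S1-b>S2; S2-a>S2; S2-b>S3; S3-a>S3; S3-b>S3

Only the number of `b`s matters, and only up to 3. Make a chain S0 → S1 → S2 → S3 advanced by each `b` (with S3 absorbing); every other symbol self-loops. The accepting set is {S2, S3}.
With 4 states:
        a   b  
>  S0   S0  S1 
   S1   S1  S2 
 * S2   S2  S3 
 * S3   S3  S3 
(> = start, * = accepting)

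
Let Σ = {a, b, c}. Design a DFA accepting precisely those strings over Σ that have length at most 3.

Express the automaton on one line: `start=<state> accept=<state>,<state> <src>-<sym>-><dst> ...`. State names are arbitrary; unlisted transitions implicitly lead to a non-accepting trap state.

Count input length up to 4: every symbol moves from q0 toward q4, which means 'more than 3' and absorbs. Accept from {q0, q1, q2, q3}.
A 5-state machine:
        a   b   c  
>* q0   q1  q1  q1 
 * q1   q2  q2  q2 
 * q2   q3  q3  q3 
 * q3   q4  q4  q4 
   q4   q4  q4  q4 
(> = start, * = accepting)

start=q0 accept=q0,q1,q2,q3 q0-a->q1 q0-b->q1 q0-c->q1 q1-a->q2 q1-b->q2 q1-c->q2 q2-a->q3 q2-b->q3 q2-c->q3 q3-a->q4 q3-b->q4 q3-c->q4 q4-a->q4 q4-b->q4 q4-c->q4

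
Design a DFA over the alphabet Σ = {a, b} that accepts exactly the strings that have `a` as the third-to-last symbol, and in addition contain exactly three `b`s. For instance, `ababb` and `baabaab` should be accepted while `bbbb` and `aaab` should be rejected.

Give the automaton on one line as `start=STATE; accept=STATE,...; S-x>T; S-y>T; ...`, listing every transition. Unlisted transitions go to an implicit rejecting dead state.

start=s0; accept=s7,s12,s13,s15; s0-a>s0; s0-b>s1; s1-a>s2; s1-b>s3; s2-a>s2; s2-b>s4; s3-a>s5; s3-b>s6; s4-a>s5; s4-b>s7; s5-a>s8; s5-b>s9; s6-a>s10; s6-b>s11; s7-a>s10; s7-b>s11; s8-a>s8; s8-b>s12; s9-a>s13; s9-b>s11; s10-a>s14; s10-b>s11; s11-a>s11; s11-b>s11; s12-a>s13; s12-b>s11; s13-a>s14; s13-b>s11; s14-a>s15; s14-b>s11; s15-a>s15; s15-b>s11

Run two small machines in parallel and take their product. The first has 15 states tracking the last 3 symbols read; the second has 5 states tracking the count of `b`s, saturating at 4. A product state is a pair (one from each), accepting exactly when both do. Equivalent product states are then merged.
          a    b  
>  s0     s0   s1 
   s1     s2   s3 
   s2     s2   s4 
   s3     s5   s6 
   s4     s5   s7 
   s5     s8   s9 
   s6    s10  s11 
 * s7    s10  s11 
   s8     s8  s12 
   s9    s13  s11 
   s10   s14  s11 
   s11   s11  s11 
 * s12   s13  s11 
 * s13   s14  s11 
   s14   s15  s11 
 * s15   s15  s11 
(> = start, * = accepting)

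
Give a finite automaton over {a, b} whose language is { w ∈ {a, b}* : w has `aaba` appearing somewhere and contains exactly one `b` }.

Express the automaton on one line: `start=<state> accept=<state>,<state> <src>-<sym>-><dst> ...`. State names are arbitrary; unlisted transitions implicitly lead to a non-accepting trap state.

start=s0 accept=s9 s0-a->s1 s0-b->s2 s1-a->s3 s1-b->s2 s2-a->s4 s2-b->s5 s3-a->s3 s3-b->s6 s4-a->s7 s4-b->s5 s5-a->s8 s5-b->s5 s6-a->s9 s6-b->s5 s7-a->s7 s7-b->s10 s8-a->s11 s8-b->s5 s9-a->s9 s9-b->s12 s10-a->s12 s10-b->s5 s11-a->s11 s11-b->s10 s12-a->s12 s12-b->s12

Run two small machines in parallel and take their product. One (5 states) tracks whether and how much of `aaba` has been seen; the other (3 states) tracks the count of `b`s, saturating at 2. Each combined state is a pair, one component from each; accept when both components accept.
A 13-state machine:
          a    b  
>  s0     s1   s2 
   s1     s3   s2 
   s2     s4   s5 
   s3     s3   s6 
   s4     s7   s5 
   s5     s8   s5 
   s6     s9   s5 
   s7     s7  s10 
   s8    s11   s5 
 * s9     s9  s12 
   s10   s12   s5 
   s11   s11  s10 
   s12   s12  s12 
(> = start, * = accepting)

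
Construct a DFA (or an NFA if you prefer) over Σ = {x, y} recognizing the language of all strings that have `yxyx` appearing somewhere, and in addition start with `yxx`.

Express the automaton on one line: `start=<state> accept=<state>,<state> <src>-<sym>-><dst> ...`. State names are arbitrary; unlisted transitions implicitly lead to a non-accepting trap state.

Run two small machines in parallel and take their product. The first has 5 states tracking whether and how much of `yxyx` has been seen; the second has 5 states tracking whether the input so far still matches the prefix `yxx`. A product state is a pair (one from each), accepting exactly when both do. Minimizing collapses redundant product states.
        x   y  
>  S0   S1  S2 
   S1   S1  S1 
   S2   S3  S1 
   S3   S4  S1 
   S4   S4  S5 
   S5   S6  S5 
   S6   S4  S7 
   S7   S8  S5 
 * S8   S8  S8 
(> = start, * = accepting)

start=S0 accept=S8 S0-x->S1 S0-y->S2 S1-x->S1 S1-y->S1 S2-x->S3 S2-y->S1 S3-x->S4 S3-y->S1 S4-x->S4 S4-y->S5 S5-x->S6 S5-y->S5 S6-x->S4 S6-y->S7 S7-x->S8 S7-y->S5 S8-x->S8 S8-y->S8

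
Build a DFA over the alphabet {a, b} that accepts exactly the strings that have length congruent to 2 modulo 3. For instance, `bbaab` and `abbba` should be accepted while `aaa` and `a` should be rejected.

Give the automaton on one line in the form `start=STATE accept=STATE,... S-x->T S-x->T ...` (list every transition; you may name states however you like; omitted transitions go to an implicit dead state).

start=S0 accept=S2 S0-a->S1 S0-b->S1 S1-a->S2 S1-b->S2 S2-a->S0 S2-b->S0

Only the length mod 3 matters, so use a 3-cycle: from any state, every input symbol moves to the next state, wrapping S2 back to S0. Mark S2 accepting.
3 states suffice.
        a   b  
>  S0   S1  S1 
   S1   S2  S2 
 * S2   S0  S0 
(> = start, * = accepting)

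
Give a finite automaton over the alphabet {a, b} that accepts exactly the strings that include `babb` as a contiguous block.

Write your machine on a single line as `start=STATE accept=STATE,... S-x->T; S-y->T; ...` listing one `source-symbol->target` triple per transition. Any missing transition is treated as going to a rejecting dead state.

Track how much of `babb` has been matched so far: state S0 is no progress, S4 is the absorbing accept state reached once `babb` has occurred. Intermediate states record partial matches; on a mismatch, fall back to the longest reusable overlap.
5 states suffice.
        a   b  
>  S0   S0  S1 
   S1   S2  S1 
   S2   S0  S3 
   S3   S2  S4 
 * S4   S4  S4 
(> = start, * = accepting)

start=S0; accept=S4; S0-a->S0; S0-b->S1; S1-a->S2; S1-b->S1; S2-a->S0; S2-b->S3; S3-a->S2; S3-b->S4; S4-a->S4; S4-b->S4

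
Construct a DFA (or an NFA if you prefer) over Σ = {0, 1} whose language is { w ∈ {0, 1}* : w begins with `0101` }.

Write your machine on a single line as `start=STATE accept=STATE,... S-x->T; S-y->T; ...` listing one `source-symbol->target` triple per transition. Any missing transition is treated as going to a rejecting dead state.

Check the first 4 symbols one by one: q0 through q3 record how many have matched `0101` so far; any wrong symbol goes to the dead state q5. After all 4 match we enter the accepting sink q4.
A 6-state machine:
        0   1  
>  q0   q1  q5 
   q1   q5  q2 
   q2   q3  q5 
   q3   q5  q4 
 * q4   q4  q4 
   q5   q5  q5 
(> = start, * = accepting)

start=q0; accept=q4; q0-0->q1; q0-1->q5; q1-0->q5; q1-1->q2; q2-0->q3; q2-1->q5; q3-0->q5; q3-1->q4; q4-0->q4; q4-1->q4; q5-0->q5; q5-1->q5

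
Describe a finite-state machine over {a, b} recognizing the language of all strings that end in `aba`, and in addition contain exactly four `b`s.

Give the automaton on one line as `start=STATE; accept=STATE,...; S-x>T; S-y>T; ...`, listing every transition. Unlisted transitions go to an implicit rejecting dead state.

Build one automaton per condition and run them in lockstep. One (4 states) tracks how much of the suffix `aba` has currently been matched; the other (6 states) tracks the count of `b`s, saturating at 5. Each combined state is a pair, one component from each; accept when both components accept.
With 22 states:
          a    b  
>  q0     q1   q2 
   q1     q1   q3 
   q2     q4   q5 
   q3     q6   q5 
   q4     q4   q7 
   q5     q8   q9 
   q6     q4   q7 
   q7    q10   q9 
   q8     q8  q11 
   q9    q12  q13 
   q10    q8  q11 
   q11   q14  q13 
   q12   q12  q15 
   q13   q16  q17 
   q14   q12  q15 
   q15   q18  q17 
   q16   q16  q19 
   q17   q20  q17 
 * q18   q16  q19 
   q19   q21  q17 
   q20   q20  q19 
   q21   q20  q19 
(> = start, * = accepting)

start=q0; accept=q18; q0-a>q1; q0-b>q2; q1-a>q1; q1-b>q3; q2-a>q4; q2-b>q5; q3-a>q6; q3-b>q5; q4-a>q4; q4-b>q7; q5-a>q8; q5-b>q9; q6-a>q4; q6-b>q7; q7-a>q10; q7-b>q9; q8-a>q8; q8-b>q11; q9-a>q12; q9-b>q13; q10-a>q8; q10-b>q11; q11-a>q14; q11-b>q13; q12-a>q12; q12-b>q15; q13-a>q16; q13-b>q17; q14-a>q12; q14-b>q15; q15-a>q18; q15-b>q17; q16-a>q16; q16-b>q19; q17-a>q20; q17-b>q17; q18-a>q16; q18-b>q19; q19-a>q21; q19-b>q17; q20-a>q20; q20-b>q19; q21-a>q20; q21-b>q19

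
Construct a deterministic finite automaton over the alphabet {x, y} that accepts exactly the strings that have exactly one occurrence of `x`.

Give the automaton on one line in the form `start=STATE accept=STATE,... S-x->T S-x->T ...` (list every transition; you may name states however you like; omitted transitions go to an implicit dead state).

Count `x`s, saturating at 2: state s0 means no `x` yet, s1 means one `x` seen, s2 means more than one. Each `x` increments (capped at s2); other symbols loop. Accept from {s1}.
A 3-state machine:
        x   y  
>  s0   s1  s0 
 * s1   s2  s1 
   s2   s2  s2 
(> = start, * = accepting)

start=s0 accept=s1 s0-x->s1 s0-y->s0 s1-x->s2 s1-y->s1 s2-x->s2 s2-y->s2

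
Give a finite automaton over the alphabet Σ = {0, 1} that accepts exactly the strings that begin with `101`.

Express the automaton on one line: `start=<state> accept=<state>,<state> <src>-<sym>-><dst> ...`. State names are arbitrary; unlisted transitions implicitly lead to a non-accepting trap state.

start=A accept=D A-0->E A-1->B B-0->C B-1->E C-0->E C-1->D D-0->D D-1->D E-0->E E-1->E

Walk along `101` while the input agrees: from A take `1` to B, and so on. Any deviation drops to the rejecting sink E. Once D is reached the prefix is confirmed and every continuation is accepted.
       0  1 
>  A   E  B 
   B   C  E 
   C   E  D 
 * D   D  D 
   E   E  E 
(> = start, * = accepting)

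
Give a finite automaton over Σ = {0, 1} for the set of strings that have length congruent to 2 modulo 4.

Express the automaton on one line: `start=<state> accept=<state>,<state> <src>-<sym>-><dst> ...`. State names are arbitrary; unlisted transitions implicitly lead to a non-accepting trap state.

Only the length mod 4 matters, so use a 4-cycle: from any state, every input symbol moves to the next state, wrapping s3 back to s0. Mark s2 accepting.
4 states suffice.
        0   1  
>  s0   s1  s1 
   s1   s2  s2 
 * s2   s3  s3 
   s3   s0  s0 
(> = start, * = accepting)

start=s0 accept=s2 s0-0->s1 s0-1->s1 s1-0->s2 s1-1->s2 s2-0->s3 s2-1->s3 s3-0->s0 s3-1->s0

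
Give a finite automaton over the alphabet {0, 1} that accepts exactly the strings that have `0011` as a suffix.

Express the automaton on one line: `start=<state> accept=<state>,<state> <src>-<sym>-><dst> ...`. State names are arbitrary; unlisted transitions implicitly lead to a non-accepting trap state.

start=A accept=E A-0->B A-1->A B-0->C B-1->A C-0->C C-1->D D-0->B D-1->E E-0->B E-1->A

Remember how much of `0011` the current input suffix matches. State A means no match yet; B means the last symbol is `0`; C means the last 2 symbols are `00`; D means the last 3 symbols are `001`; E means the last 4 symbols are `0011`. Only E accepts. On a mismatch, fall back to the longest proper suffix that is still a prefix of `0011`.
With 5 states:
       0  1 
>  A   B  A 
   B   C  A 
   C   C  D 
   D   B  E 
 * E   B  A 
(> = start, * = accepting)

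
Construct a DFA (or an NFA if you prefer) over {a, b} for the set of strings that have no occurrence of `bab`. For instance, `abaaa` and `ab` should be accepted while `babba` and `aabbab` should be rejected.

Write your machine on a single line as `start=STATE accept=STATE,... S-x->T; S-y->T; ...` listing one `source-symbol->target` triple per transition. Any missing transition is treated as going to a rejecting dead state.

This is the complement of 'contains `bab`'. Use the same substring-matching states — S0 through S3 holding how much of `bab` has just been matched — but flip the accepting set: everything except the trap S3 accepts.
A 4-state machine:
        a   b  
>* S0   S0  S1 
 * S1   S2  S1 
 * S2   S0  S3 
   S3   S3  S3 
(> = start, * = accepting)

start=S0; accept=S0,S1,S2; S0-a->S0; S0-b->S1; S1-a->S2; S1-b->S1; S2-a->S0; S2-b->S3; S3-a->S3; S3-b->S3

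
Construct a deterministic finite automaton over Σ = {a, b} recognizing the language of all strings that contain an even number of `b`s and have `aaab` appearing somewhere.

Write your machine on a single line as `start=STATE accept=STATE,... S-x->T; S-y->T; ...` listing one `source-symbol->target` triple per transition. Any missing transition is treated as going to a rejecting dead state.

start=S0; accept=S8; S0-a->S1; S0-b->S2; S1-a->S3; S1-b->S2; S2-a->S4; S2-b->S0; S3-a->S5; S3-b->S2; S4-a->S6; S4-b->S0; S5-a->S5; S5-b->S7; S6-a->S7; S6-b->S0; S7-a->S7; S7-b->S8; S8-a->S8; S8-b->S7

Build one automaton per condition and run them in lockstep. One (2 states) tracks the count of `b`s modulo 2; the other (5 states) tracks whether and how much of `aaab` has been seen. Each combined state is a pair, one component from each; accept when both components accept. Minimizing collapses redundant product states.
A 9-state machine:
        a   b  
>  S0   S1  S2 
   S1   S3  S2 
   S2   S4  S0 
   S3   S5  S2 
   S4   S6  S0 
   S5   S5  S7 
   S6   S7  S0 
   S7   S7  S8 
 * S8   S8  S7 
(> = start, * = accepting)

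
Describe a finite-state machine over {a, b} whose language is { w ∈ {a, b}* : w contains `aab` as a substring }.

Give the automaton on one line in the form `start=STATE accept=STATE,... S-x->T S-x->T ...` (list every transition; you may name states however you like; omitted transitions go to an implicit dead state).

start=q0 accept=q3 q0-a->q1 q0-b->q0 q1-a->q2 q1-b->q0 q2-a->q2 q2-b->q3 q3-a->q3 q3-b->q3

States q0..q2 record the length of the longest prefix of `aab` that matches the current input suffix. Reaching q3 means `aab` has been seen, and we stay there forever. Accept from q3.
A 4-state machine:
        a   b  
>  q0   q1  q0 
   q1   q2  q0 
   q2   q2  q3 
 * q3   q3  q3 
(> = start, * = accepting)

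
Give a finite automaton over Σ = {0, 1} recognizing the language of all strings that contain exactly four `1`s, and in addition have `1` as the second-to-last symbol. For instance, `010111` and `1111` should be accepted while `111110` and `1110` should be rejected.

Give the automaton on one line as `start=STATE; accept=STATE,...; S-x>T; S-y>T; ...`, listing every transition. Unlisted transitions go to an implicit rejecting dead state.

Handle the two conditions separately and then intersect. The first has 6 states tracking the count of `1`s, saturating at 5; the second has 7 states tracking the last 2 symbols read. A product state is a pair (one from each), accepting exactly when both do. Equivalent product states are then merged.
9 states suffice.
       0  1 
>  A   A  B 
   B   B  C 
   C   C  D 
   D   E  F 
   E   E  G 
 * F   H  I 
   G   H  I 
 * H   I  I 
   I   I  I 
(> = start, * = accepting)

start=A; accept=F,H; A-0>A; A-1>B; B-0>B; B-1>C; C-0>C; C-1>D; D-0>E; D-1>F; E-0>E; E-1>G; F-0>H; F-1>I; G-0>H; G-1>I; H-0>I; H-1>I; I-0>I; I-1>I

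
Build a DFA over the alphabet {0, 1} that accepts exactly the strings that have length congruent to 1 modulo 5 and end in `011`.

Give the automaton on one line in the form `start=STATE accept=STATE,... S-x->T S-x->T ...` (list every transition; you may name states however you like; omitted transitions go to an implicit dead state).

start=s0 accept=s7 s0-0->s1 s0-1->s1 s1-0->s2 s1-1->s2 s2-0->s3 s2-1->s3 s3-0->s4 s3-1->s5 s4-0->s0 s4-1->s6 s5-0->s0 s5-1->s0 s6-0->s1 s6-1->s7 s7-0->s2 s7-1->s2

Build one automaton per condition and run them in lockstep. One (5 states) tracks the input length modulo 5; the other (4 states) tracks how much of the suffix `011` has currently been matched. Each combined state is a pair, one component from each; accept when both components accept. Minimizing collapses redundant product states.
        0   1  
>  s0   s1  s1 
   s1   s2  s2 
   s2   s3  s3 
   s3   s4  s5 
   s4   s0  s6 
   s5   s0  s0 
   s6   s1  s7 
 * s7   s2  s2 
(> = start, * = accepting)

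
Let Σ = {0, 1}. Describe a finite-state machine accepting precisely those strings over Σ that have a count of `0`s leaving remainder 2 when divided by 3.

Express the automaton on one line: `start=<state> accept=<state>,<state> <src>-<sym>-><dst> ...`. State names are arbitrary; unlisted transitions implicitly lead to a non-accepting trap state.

start=q0 accept=q2 q0-0->q1 q0-1->q0 q1-0->q2 q1-1->q1 q2-0->q0 q2-1->q2

Keep the running count of `0`s modulo 3: each `0` advances along the cycle q0 → q1 → q2 → q0 while other symbols loop. Accept at q2.
3 states suffice.
        0   1  
>  q0   q1  q0 
   q1   q2  q1 
 * q2   q0  q2 
(> = start, * = accepting)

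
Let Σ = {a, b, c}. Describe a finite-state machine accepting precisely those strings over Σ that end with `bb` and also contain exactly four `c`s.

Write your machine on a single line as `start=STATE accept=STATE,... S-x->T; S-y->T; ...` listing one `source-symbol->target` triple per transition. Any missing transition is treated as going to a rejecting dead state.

Run two small machines in parallel and take their product. One (3 states) tracks how much of the suffix `bb` has currently been matched; the other (6 states) tracks the count of `c`s, saturating at 5. Each combined state is a pair, one component from each; accept when both components accept.
An 18-state machine:
          a    b    c  
>  s0     s0   s1   s2 
   s1     s0   s3   s2 
   s2     s2   s4   s5 
   s3     s0   s3   s2 
   s4     s2   s6   s5 
   s5     s5   s7   s8 
   s6     s2   s6   s5 
   s7     s5   s9   s8 
   s8     s8  s10  s11 
   s9     s5   s9   s8 
   s10    s8  s12  s11 
   s11   s11  s13  s14 
   s12    s8  s12  s11 
   s13   s11  s15  s14 
   s14   s14  s16  s14 
 * s15   s11  s15  s14 
   s16   s14  s17  s14 
   s17   s14  s17  s14 
(> = start, * = accepting)

start=s0; accept=s15; s0-a->s0; s0-b->s1; s0-c->s2; s1-a->s0; s1-b->s3; s1-c->s2; s2-a->s2; s2-b->s4; s2-c->s5; s3-a->s0; s3-b->s3; s3-c->s2; s4-a->s2; s4-b->s6; s4-c->s5; s5-a->s5; s5-b->s7; s5-c->s8; s6-a->s2; s6-b->s6; s6-c->s5; s7-a->s5; s7-b->s9; s7-c->s8; s8-a->s8; s8-b->s10; s8-c->s11; s9-a->s5; s9-b->s9; s9-c->s8; s10-a->s8; s10-b->s12; s10-c->s11; s11-a->s11; s11-b->s13; s11-c->s14; s12-a->s8; s12-b->s12; s12-c->s11; s13-a->s11; s13-b->s15; s13-c->s14; s14-a->s14; s14-b->s16; s14-c->s14; s15-a->s11; s15-b->s15; s15-c->s14; s16-a->s14; s16-b->s17; s16-c->s14; s17-a->s14; s17-b->s17; s17-c->s14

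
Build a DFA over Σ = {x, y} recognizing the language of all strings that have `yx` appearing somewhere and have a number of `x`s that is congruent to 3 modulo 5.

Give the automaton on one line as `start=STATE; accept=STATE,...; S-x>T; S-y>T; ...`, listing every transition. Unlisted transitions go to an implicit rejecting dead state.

start=s0; accept=s11; s0-x>s1; s0-y>s2; s1-x>s3; s1-y>s4; s2-x>s5; s2-y>s2; s3-x>s6; s3-y>s7; s4-x>s8; s4-y>s4; s5-x>s8; s5-y>s5; s6-x>s9; s6-y>s10; s7-x>s11; s7-y>s7; s8-x>s11; s8-y>s8; s9-x>s0; s9-y>s12; s10-x>s13; s10-y>s10; s11-x>s13; s11-y>s11; s12-x>s14; s12-y>s12; s13-x>s14; s13-y>s13; s14-x>s5; s14-y>s14

Handle the two conditions separately and then intersect. One (3 states) tracks whether and how much of `yx` has been seen; the other (5 states) tracks the count of `x`s modulo 5. Each combined state is a pair, one component from each; accept when both components accept.
15 states suffice.
          x    y  
>  s0     s1   s2 
   s1     s3   s4 
   s2     s5   s2 
   s3     s6   s7 
   s4     s8   s4 
   s5     s8   s5 
   s6     s9  s10 
   s7    s11   s7 
   s8    s11   s8 
   s9     s0  s12 
   s10   s13  s10 
 * s11   s13  s11 
   s12   s14  s12 
   s13   s14  s13 
   s14    s5  s14 
(> = start, * = accepting)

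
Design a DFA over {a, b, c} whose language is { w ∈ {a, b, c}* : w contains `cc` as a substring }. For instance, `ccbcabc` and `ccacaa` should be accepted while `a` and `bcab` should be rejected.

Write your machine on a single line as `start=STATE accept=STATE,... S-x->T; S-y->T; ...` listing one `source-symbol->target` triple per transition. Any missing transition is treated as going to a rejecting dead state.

States q0..q1 record the length of the longest prefix of `cc` that matches the current input suffix. Reaching q2 means `cc` has been seen, and we stay there forever. Accept from q2.
A 3-state machine:
        a   b   c  
>  q0   q0  q0  q1 
   q1   q0  q0  q2 
 * q2   q2  q2  q2 
(> = start, * = accepting)

start=q0; accept=q2; q0-a->q0; q0-b->q0; q0-c->q1; q1-a->q0; q1-b->q0; q1-c->q2; q2-a->q2; q2-b->q2; q2-c->q2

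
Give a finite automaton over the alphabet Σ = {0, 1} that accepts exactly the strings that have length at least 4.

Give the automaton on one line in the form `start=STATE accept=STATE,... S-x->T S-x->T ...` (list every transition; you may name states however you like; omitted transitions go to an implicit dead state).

Count input length up to 5: every symbol moves from S0 toward S5, which means 'more than 4' and absorbs. Accept from {S4, S5}.
6 states suffice.
        0   1  
>  S0   S1  S1 
   S1   S2  S2 
   S2   S3  S3 
   S3   S4  S4 
 * S4   S5  S5 
 * S5   S5  S5 
(> = start, * = accepting)

start=S0 accept=S4,S5 S0-0->S1 S0-1->S1 S1-0->S2 S1-1->S2 S2-0->S3 S2-1->S3 S3-0->S4 S3-1->S4 S4-0->S5 S4-1->S5 S5-0->S5 S5-1->S5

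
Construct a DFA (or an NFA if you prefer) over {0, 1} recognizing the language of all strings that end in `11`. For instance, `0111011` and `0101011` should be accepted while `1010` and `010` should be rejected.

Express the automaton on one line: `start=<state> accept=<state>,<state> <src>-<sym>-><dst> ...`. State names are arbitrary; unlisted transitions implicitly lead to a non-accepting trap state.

Let each state record the length of the longest suffix of the input read so far that is also a prefix of `11`. s1 means the last symbol is `1`; s2 means the last 2 symbols are `11`. Accept only at s2, where the string currently ends in `11`.
        0   1  
>  s0   s0  s1 
   s1   s0  s2 
 * s2   s0  s2 
(> = start, * = accepting)

start=s0 accept=s2 s0-0->s0 s0-1->s1 s1-0->s0 s1-1->s2 s2-0->s0 s2-1->s2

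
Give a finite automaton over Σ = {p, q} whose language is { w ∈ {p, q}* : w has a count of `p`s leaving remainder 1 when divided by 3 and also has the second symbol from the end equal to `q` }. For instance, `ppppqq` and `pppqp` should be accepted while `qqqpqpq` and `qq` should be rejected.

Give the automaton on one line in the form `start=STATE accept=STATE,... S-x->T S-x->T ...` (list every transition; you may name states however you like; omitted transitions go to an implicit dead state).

start=A accept=F,G A-p->B A-q->C B-p->D B-q->E C-p->F C-q->C D-p->A D-q->D E-p->D E-q->G F-p->D F-q->E G-p->D G-q->G

Run two small machines in parallel and take their product. The first has 3 states tracking the count of `p`s modulo 3; the second has 7 states tracking the last 2 symbols read. A product state is a pair (one from each), accepting exactly when both do. After merging equivalent states the machine shrinks.
With 7 states:
       p  q 
>  A   B  C 
   B   D  E 
   C   F  C 
   D   A  D 
   E   D  G 
 * F   D  E 
 * G   D  G 
(> = start, * = accepting)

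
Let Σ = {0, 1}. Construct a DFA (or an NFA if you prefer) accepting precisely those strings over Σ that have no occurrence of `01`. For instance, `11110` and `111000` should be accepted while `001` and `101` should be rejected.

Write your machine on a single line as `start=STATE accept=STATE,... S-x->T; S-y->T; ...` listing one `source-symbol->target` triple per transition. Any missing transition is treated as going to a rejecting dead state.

start=A; accept=A,B; A-0->B; A-1->A; B-0->B; B-1->C; C-0->C; C-1->C

Track partial matches of the forbidden pattern `01`. State C is a dead state reached once `01` has occurred; every other state accepts. A means no part of `01` is currently matched.
A 3-state machine:
       0  1 
>* A   B  A 
 * B   B  C 
   C   C  C 
(> = start, * = accepting)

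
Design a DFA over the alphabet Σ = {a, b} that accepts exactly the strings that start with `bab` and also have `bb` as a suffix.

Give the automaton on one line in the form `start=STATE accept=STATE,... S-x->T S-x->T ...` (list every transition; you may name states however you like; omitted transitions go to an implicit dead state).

Build one automaton per condition and run them in lockstep. The first has 5 states tracking whether the input so far still matches the prefix `bab`; the second has 3 states tracking how much of the suffix `bb` has currently been matched. A product state is a pair (one from each), accepting exactly when both do.
        a   b  
>  s0   s1  s2 
   s1   s1  s3 
   s2   s4  s5 
   s3   s1  s5 
   s4   s1  s6 
   s5   s1  s5 
   s6   s7  s8 
   s7   s7  s6 
 * s8   s7  s8 
(> = start, * = accepting)

start=s0 accept=s8 s0-a->s1 s0-b->s2 s1-a->s1 s1-b->s3 s2-a->s4 s2-b->s5 s3-a->s1 s3-b->s5 s4-a->s1 s4-b->s6 s5-a->s1 s5-b->s5 s6-a->s7 s6-b->s8 s7-a->s7 s7-b->s6 s8-a->s7 s8-b->s8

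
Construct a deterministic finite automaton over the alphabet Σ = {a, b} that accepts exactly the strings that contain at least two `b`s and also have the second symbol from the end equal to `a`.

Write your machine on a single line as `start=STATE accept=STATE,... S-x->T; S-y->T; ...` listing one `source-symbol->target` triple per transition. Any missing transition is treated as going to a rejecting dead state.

start=s0; accept=s4,s6; s0-a->s0; s0-b->s1; s1-a->s2; s1-b->s3; s2-a->s2; s2-b->s4; s3-a->s5; s3-b->s3; s4-a->s5; s4-b->s3; s5-a->s6; s5-b->s4; s6-a->s6; s6-b->s4

Build one automaton per condition and run them in lockstep. One (4 states) tracks the count of `b`s, saturating at 3; the other (7 states) tracks the last 2 symbols read. Each combined state is a pair, one component from each; accept when both components accept. Minimizing collapses redundant product states.
A 7-state machine:
        a   b  
>  s0   s0  s1 
   s1   s2  s3 
   s2   s2  s4 
   s3   s5  s3 
 * s4   s5  s3 
   s5   s6  s4 
 * s6   s6  s4 
(> = start, * = accepting)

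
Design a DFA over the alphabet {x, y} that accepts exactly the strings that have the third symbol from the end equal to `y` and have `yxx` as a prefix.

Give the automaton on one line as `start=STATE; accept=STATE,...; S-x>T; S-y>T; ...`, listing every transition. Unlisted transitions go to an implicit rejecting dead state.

Handle the two conditions separately and then intersect. The first has 15 states tracking the last 3 symbols read; the second has 5 states tracking whether the input so far still matches the prefix `yxx`. A product state is a pair (one from each), accepting exactly when both do. After merging equivalent states the machine shrinks.
          x    y  
>  q0     q1   q2 
   q1     q1   q1 
   q2     q3   q1 
   q3     q4   q1 
 * q4     q5   q6 
   q5     q5   q6 
   q6     q7   q8 
   q7     q4   q9 
   q8    q10  q11 
 * q9     q7   q8 
 * q10    q4   q9 
 * q11   q10  q11 
(> = start, * = accepting)

start=q0; accept=q4,q9,q10,q11; q0-x>q1; q0-y>q2; q1-x>q1; q1-y>q1; q2-x>q3; q2-y>q1; q3-x>q4; q3-y>q1; q4-x>q5; q4-y>q6; q5-x>q5; q5-y>q6; q6-x>q7; q6-y>q8; q7-x>q4; q7-y>q9; q8-x>q10; q8-y>q11; q9-x>q7; q9-y>q8; q10-x>q4; q10-y>q9; q11-x>q10; q11-y>q11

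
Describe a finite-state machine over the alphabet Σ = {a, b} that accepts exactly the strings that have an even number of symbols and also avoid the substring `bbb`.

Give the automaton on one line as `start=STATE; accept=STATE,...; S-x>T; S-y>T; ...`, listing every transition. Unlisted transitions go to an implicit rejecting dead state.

Run two small machines in parallel and take their product. One (2 states) tracks the input length modulo 2; the other (4 states) tracks partial matches of the forbidden pattern `bbb`. Each combined state is a pair, one component from each; accept when both components accept. After merging equivalent states the machine shrinks.
7 states suffice.
        a   b  
>* q0   q1  q2 
   q1   q0  q3 
   q2   q0  q4 
 * q3   q1  q5 
 * q4   q1  q6 
   q5   q0  q6 
   q6   q6  q6 
(> = start, * = accepting)

start=q0; accept=q0,q3,q4; q0-a>q1; q0-b>q2; q1-a>q0; q1-b>q3; q2-a>q0; q2-b>q4; q3-a>q1; q3-b>q5; q4-a>q1; q4-b>q6; q5-a>q0; q5-b>q6; q6-a>q6; q6-b>q6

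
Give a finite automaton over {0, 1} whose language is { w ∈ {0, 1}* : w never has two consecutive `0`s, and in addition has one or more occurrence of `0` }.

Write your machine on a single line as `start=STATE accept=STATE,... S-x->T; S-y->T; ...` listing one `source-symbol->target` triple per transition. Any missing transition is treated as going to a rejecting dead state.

start=S0; accept=S1,S3; S0-0->S1; S0-1->S0; S1-0->S2; S1-1->S3; S2-0->S2; S2-1->S2; S3-0->S1; S3-1->S3

Run two small machines in parallel and take their product. The first has 3 states tracking partial matches of the forbidden pattern `00`; the second has 3 states tracking the count of `0`s, saturating at 2. A product state is a pair (one from each), accepting exactly when both do. Minimizing collapses redundant product states.
A 4-state machine:
        0   1  
>  S0   S1  S0 
 * S1   S2  S3 
   S2   S2  S2 
 * S3   S1  S3 
(> = start, * = accepting)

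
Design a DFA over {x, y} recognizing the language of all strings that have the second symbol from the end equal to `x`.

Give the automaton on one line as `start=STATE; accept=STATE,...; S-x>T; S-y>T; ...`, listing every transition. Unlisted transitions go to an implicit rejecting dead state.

start=q0; accept=q3,q4; q0-x>q1; q0-y>q2; q1-x>q3; q1-y>q4; q2-x>q5; q2-y>q6; q3-x>q3; q3-y>q4; q4-x>q5; q4-y>q6; q5-x>q3; q5-y>q4; q6-x>q5; q6-y>q6

A DFA must remember the last 2 symbols (since which symbol is second-to-last isn't known until the input ends). Use one state per possible window of the last ≤2 symbols; accept from those whose window starts with `x`.
7 states suffice.
        x   y  
>  q0   q1  q2 
   q1   q3  q4 
   q2   q5  q6 
 * q3   q3  q4 
 * q4   q5  q6 
   q5   q3  q4 
   q6   q5  q6 
(> = start, * = accepting)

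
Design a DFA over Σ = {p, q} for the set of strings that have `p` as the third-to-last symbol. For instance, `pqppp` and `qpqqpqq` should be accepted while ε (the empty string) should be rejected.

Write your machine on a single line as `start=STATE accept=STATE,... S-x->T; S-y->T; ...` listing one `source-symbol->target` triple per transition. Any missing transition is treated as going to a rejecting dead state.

start=S0; accept=S7,S8,S9,S10; S0-p->S1; S0-q->S2; S1-p->S3; S1-q->S4; S2-p->S5; S2-q->S6; S3-p->S7; S3-q->S8; S4-p->S9; S4-q->S10; S5-p->S11; S5-q->S12; S6-p->S13; S6-q->S14; S7-p->S7; S7-q->S8; S8-p->S9; S8-q->S10; S9-p->S11; S9-q->S12; S10-p->S13; S10-q->S14; S11-p->S7; S11-q->S8; S12-p->S9; S12-q->S10; S13-p->S11; S13-q->S12; S14-p->S13; S14-q->S14

Because acceptance depends on a position counted from the end, the machine has to buffer the most recent 3 symbols. Make each state the string of the last up-to-3 symbols read; on input `x` shift the window left and append `x`. Accept when the buffered window has length 3 and begins with `p`.
A 15-state machine:
          p    q  
>  S0     S1   S2 
   S1     S3   S4 
   S2     S5   S6 
   S3     S7   S8 
   S4     S9  S10 
   S5    S11  S12 
   S6    S13  S14 
 * S7     S7   S8 
 * S8     S9  S10 
 * S9    S11  S12 
 * S10   S13  S14 
   S11    S7   S8 
   S12    S9  S10 
   S13   S11  S12 
   S14   S13  S14 
(> = start, * = accepting)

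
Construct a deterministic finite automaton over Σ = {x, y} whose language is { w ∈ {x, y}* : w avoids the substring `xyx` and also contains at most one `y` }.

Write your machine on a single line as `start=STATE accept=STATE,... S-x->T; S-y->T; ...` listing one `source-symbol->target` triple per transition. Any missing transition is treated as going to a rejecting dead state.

start=q0; accept=q0,q1,q2,q3,q4; q0-x->q1; q0-y->q2; q1-x->q1; q1-y->q3; q2-x->q4; q2-y->q5; q3-x->q6; q3-y->q5; q4-x->q4; q4-y->q7; q5-x->q8; q5-y->q5; q6-x->q6; q6-y->q9; q7-x->q9; q7-y->q5; q8-x->q8; q8-y->q7; q9-x->q9; q9-y->q9

Handle the two conditions separately and then intersect. The first has 4 states tracking partial matches of the forbidden pattern `xyx`; the second has 3 states tracking the count of `y`s, saturating at 2. A product state is a pair (one from each), accepting exactly when both do.
With 10 states:
        x   y  
>* q0   q1  q2 
 * q1   q1  q3 
 * q2   q4  q5 
 * q3   q6  q5 
 * q4   q4  q7 
   q5   q8  q5 
   q6   q6  q9 
   q7   q9  q5 
   q8   q8  q7 
   q9   q9  q9 
(> = start, * = accepting)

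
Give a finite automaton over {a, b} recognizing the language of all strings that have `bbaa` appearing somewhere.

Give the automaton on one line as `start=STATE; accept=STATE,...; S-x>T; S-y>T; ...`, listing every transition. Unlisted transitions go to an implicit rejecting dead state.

States s0..s3 record the length of the longest prefix of `bbaa` that matches the current input suffix. Reaching s4 means `bbaa` has been seen, and we stay there forever. Accept from s4.
5 states suffice.
        a   b  
>  s0   s0  s1 
   s1   s0  s2 
   s2   s3  s2 
   s3   s4  s1 
 * s4   s4  s4 
(> = start, * = accepting)

start=s0; accept=s4; s0-a>s0; s0-b>s1; s1-a>s0; s1-b>s2; s2-a>s3; s2-b>s2; s3-a>s4; s3-b>s1; s4-a>s4; s4-b>s4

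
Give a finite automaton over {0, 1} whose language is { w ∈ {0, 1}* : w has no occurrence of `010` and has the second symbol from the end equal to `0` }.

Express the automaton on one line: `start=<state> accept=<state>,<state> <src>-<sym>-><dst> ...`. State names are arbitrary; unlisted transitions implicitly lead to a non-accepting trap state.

Handle the two conditions separately and then intersect. One (4 states) tracks partial matches of the forbidden pattern `010`; the other (7 states) tracks the last 2 symbols read. Each combined state is a pair, one component from each; accept when both components accept. After merging equivalent states the machine shrinks.
        0   1  
>  s0   s1  s0 
   s1   s2  s3 
 * s2   s2  s3 
 * s3   s4  s0 
   s4   s4  s4 
(> = start, * = accepting)

start=s0 accept=s2,s3 s0-0->s1 s0-1->s0 s1-0->s2 s1-1->s3 s2-0->s2 s2-1->s3 s3-0->s4 s3-1->s0 s4-0->s4 s4-1->s4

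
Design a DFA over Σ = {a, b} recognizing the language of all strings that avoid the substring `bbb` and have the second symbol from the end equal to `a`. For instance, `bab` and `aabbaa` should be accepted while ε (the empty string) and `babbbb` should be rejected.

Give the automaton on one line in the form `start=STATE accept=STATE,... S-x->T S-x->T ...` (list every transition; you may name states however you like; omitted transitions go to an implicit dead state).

Run two small machines in parallel and take their product. The first has 4 states tracking partial matches of the forbidden pattern `bbb`; the second has 7 states tracking the last 2 symbols read. A product state is a pair (one from each), accepting exactly when both do.
An 11-state machine:
          a    b  
>  S0     S1   S2 
   S1     S3   S4 
   S2     S5   S6 
 * S3     S3   S4 
 * S4     S5   S6 
   S5     S3   S4 
   S6     S5   S7 
   S7     S8   S7 
   S8     S9  S10 
   S9     S9  S10 
   S10    S8   S7 
(> = start, * = accepting)

start=S0 accept=S3,S4 S0-a->S1 S0-b->S2 S1-a->S3 S1-b->S4 S2-a->S5 S2-b->S6 S3-a->S3 S3-b->S4 S4-a->S5 S4-b->S6 S5-a->S3 S5-b->S4 S6-a->S5 S6-b->S7 S7-a->S8 S7-b->S7 S8-a->S9 S8-b->S10 S9-a->S9 S9-b->S10 S10-a->S8 S10-b->S7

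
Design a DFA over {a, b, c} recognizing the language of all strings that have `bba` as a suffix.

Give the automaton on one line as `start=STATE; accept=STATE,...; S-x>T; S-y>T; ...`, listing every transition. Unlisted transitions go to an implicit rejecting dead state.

Let each state record the length of the longest suffix of the input read so far that is also a prefix of `bba`. q1 means the last symbol is `b`; q2 means the last 2 symbols are `bb`; q3 means the last 3 symbols are `bba`. Accept only at q3, where the string currently ends in `bba`.
4 states suffice.
        a   b   c  
>  q0   q0  q1  q0 
   q1   q0  q2  q0 
   q2   q3  q2  q0 
 * q3   q0  q1  q0 
(> = start, * = accepting)

start=q0; accept=q3; q0-a>q0; q0-b>q1; q0-c>q0; q1-a>q0; q1-b>q2; q1-c>q0; q2-a>q3; q2-b>q2; q2-c>q0; q3-a>q0; q3-b>q1; q3-c>q0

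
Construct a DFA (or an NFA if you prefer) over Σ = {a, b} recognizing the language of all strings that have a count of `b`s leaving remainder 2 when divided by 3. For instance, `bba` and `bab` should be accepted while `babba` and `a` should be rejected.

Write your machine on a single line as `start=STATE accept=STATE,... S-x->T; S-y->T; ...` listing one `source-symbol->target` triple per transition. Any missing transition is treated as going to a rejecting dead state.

start=s0; accept=s2; s0-a->s0; s0-b->s1; s1-a->s1; s1-b->s2; s2-a->s2; s2-b->s0

The only thing that matters is how many `b`s have appeared, reduced mod 3. Use one state per residue: s0 for 0, …, s2 for 2. Reading `b` moves to the next residue; anything else stays put. s2 is accepting.
3 states suffice.
        a   b  
>  s0   s0  s1 
   s1   s1  s2 
 * s2   s2  s0 
(> = start, * = accepting)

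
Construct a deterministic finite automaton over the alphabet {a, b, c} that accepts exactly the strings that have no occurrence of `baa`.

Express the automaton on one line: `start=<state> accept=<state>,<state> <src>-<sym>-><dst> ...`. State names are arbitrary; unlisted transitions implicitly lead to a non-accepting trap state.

This is the complement of 'contains `baa`'. Use the same substring-matching states — q0 through q3 holding how much of `baa` has just been matched — but flip the accepting set: everything except the trap q3 accepts.
With 4 states:
        a   b   c  
>* q0   q0  q1  q0 
 * q1   q2  q1  q0 
 * q2   q3  q1  q0 
   q3   q3  q3  q3 
(> = start, * = accepting)

start=q0 accept=q0,q1,q2 q0-a->q0 q0-b->q1 q0-c->q0 q1-a->q2 q1-b->q1 q1-c->q0 q2-a->q3 q2-b->q1 q2-c->q0 q3-a->q3 q3-b->q3 q3-c->q3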